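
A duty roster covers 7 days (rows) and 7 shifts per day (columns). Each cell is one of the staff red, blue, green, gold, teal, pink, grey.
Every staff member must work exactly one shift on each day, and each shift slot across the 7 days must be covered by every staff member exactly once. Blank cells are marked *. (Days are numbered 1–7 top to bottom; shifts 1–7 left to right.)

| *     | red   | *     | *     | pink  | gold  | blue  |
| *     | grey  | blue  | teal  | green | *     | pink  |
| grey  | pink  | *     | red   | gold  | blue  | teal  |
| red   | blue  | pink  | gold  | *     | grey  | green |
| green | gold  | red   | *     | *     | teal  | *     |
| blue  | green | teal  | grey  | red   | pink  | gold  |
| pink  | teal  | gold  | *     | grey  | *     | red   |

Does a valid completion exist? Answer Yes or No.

No day or shift among the givens repeats a symbol, and propagating forced cells runs into no contradiction.
One valid completion exists (for instance, teal red grey green pink gold blue / gold grey blue teal green red pink / grey pink green red gold blue teal / red blue pink gold teal grey green / green gold red pink blue teal grey / blue green teal grey red pink gold / pink teal gold blue grey green red).

Yes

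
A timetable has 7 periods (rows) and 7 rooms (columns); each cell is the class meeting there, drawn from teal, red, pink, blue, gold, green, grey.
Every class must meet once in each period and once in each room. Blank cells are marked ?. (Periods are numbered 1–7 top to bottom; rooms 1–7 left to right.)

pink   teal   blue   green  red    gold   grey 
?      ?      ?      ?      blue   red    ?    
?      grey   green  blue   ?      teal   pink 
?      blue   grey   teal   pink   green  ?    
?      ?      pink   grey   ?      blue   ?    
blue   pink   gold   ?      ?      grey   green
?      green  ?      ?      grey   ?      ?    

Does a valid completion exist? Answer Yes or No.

Period 2, room 2: period 2 has {red, blue} and room 2 has {teal, pink, blue, green, grey}, so it must be gold.
Period 2, room 3: period 2 has {red, blue, gold} and room 3 has {pink, blue, gold, green, grey}, so it must be teal.
Now period 2, room 7: period 2 together with room 7 already contain {teal, red, pink, blue, gold, green, grey} — every symbol — so nothing can go there. The grid has no valid completion.

No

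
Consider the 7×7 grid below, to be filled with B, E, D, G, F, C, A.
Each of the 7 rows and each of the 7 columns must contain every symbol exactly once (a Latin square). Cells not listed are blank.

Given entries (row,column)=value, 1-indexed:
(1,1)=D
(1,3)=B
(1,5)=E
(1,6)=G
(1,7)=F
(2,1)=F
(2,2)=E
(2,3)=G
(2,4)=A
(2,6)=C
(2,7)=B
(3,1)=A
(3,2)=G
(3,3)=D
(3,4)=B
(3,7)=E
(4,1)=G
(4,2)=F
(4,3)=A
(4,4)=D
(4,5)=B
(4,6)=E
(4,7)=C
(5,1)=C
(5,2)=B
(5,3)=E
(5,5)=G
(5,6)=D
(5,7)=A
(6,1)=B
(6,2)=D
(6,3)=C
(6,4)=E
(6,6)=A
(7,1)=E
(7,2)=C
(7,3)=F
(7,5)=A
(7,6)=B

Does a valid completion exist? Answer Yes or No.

No row or column among the givens repeats a symbol, and propagating forced cells runs into no contradiction.
One valid completion exists (for instance, D A B C E G F / F E G A D C B / A G D B C F E / G F A D B E C / C B E F G D A / B D C E F A G / E C F G A B D).

Yes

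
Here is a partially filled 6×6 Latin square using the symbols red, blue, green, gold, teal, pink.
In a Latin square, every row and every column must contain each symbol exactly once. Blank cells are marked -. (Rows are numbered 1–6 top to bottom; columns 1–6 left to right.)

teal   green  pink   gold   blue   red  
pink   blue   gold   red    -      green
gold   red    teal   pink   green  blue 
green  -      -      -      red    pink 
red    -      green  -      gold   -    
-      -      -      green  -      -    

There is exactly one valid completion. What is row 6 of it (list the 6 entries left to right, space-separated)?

blue teal red green pink gold

Row 6, column 1: row 6 has {green} and column 1 has {red, green, gold, teal, pink}, leaving only blue.
Row 6, column 3: row 6 has {blue, green} and column 3 has {green, gold, teal, pink}, leaving only red.
Row 2, column 5: row 2 has {red, blue, green, gold, pink} and column 5 has {red, blue, green, gold}, leaving only teal.
Row 6, column 5: row 6 has {red, blue, green} and column 5 has {red, blue, green, gold, teal}, leaving only pink.
Row 4, column 3: row 4 has {red, green, pink} and column 3 has {red, green, gold, teal, pink}, leaving only blue.
Row 4, column 4: row 4 has {red, blue, green, pink} and column 4 has {red, green, gold, pink}, leaving only teal.
Row 4, column 2: row 4 has {red, blue, green, teal, pink} and column 2 has {red, blue, green}, leaving only gold.
Row 6, column 2: row 6 has {red, blue, green, pink} and column 2 has {red, blue, green, gold}, leaving only teal.
Row 6, column 6: row 6 has {red, blue, green, teal, pink} and column 6 has {red, blue, green, pink}, leaving only gold.
So row 6 reads: blue teal red green pink gold.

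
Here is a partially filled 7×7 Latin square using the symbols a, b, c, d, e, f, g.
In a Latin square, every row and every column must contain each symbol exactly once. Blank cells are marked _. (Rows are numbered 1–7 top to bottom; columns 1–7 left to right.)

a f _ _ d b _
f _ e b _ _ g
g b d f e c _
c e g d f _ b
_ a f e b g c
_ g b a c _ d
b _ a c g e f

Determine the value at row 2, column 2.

c

Row 1, column 3: row 1 has {a, b, d, f} and column 3 has {a, b, d, e, f, g}, leaving only c.
Row 1, column 4: row 1 has {a, b, c, d, f} and column 4 has {a, b, c, d, e, f}, leaving only g.
Row 1, column 7: row 1 has {a, b, c, d, f, g} and column 7 has {b, c, d, f, g}, leaving only e.
Row 2, column 5: row 2 has {b, e, f, g} and column 5 has {b, c, d, e, f, g}, leaving only a.
Row 2, column 6: row 2 has {a, b, e, f, g} and column 6 has {b, c, e, g}, leaving only d.
Row 2 already has {a, b, d, e, f, g} and column 2 already has {a, b, e, f, g}, so row 2, column 2 must be c.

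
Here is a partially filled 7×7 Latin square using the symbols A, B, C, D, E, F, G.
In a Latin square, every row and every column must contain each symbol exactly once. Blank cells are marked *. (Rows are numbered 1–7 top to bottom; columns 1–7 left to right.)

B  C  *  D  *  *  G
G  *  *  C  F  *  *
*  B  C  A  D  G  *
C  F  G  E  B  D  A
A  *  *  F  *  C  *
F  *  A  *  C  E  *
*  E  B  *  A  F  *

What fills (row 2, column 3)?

Row 1, column 5: row 1 has {B, C, D, G} and column 5 has {A, B, C, D, F}, leaving only E.
Row 1, column 3: row 1 has {B, C, D, E, G} and column 3 has {A, B, C, G}, leaving only F.
Row 1, column 6: row 1 has {B, C, D, E, F, G} and column 6 has {C, D, E, F, G}, leaving only A.
Row 2, column 6: row 2 has {C, F, G} and column 6 has {A, C, D, E, F, G}, leaving only B.
Row 3, column 1: row 3 has {A, B, C, D, G} and column 1 has {A, B, C, F, G}, leaving only E.
Row 3, column 7: row 3 has {A, B, C, D, E, G} and column 7 has {A, G}, leaving only F.
Row 5, column 5: row 5 has {A, C, F} and column 5 has {A, B, C, D, E, F}, leaving only G.
Row 5, column 2: row 5 has {A, C, F, G} and column 2 has {B, C, E, F}, leaving only D.
Row 2, column 2: row 2 has {B, C, F, G} and column 2 has {B, C, D, E, F}, leaving only A.
Row 5, column 3: row 5 has {A, C, D, F, G} and column 3 has {A, B, C, F, G}, leaving only E.
Row 2 already has {A, B, C, F, G} and column 3 already has {A, B, C, E, F, G}, so row 2, column 3 must be D.

D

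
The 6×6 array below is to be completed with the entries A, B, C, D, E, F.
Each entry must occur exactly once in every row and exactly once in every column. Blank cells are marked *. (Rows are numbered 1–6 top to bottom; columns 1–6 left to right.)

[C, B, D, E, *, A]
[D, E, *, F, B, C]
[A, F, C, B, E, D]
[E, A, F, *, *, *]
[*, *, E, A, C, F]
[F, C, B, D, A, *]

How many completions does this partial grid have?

Row 1, column 5: eliminating its row and column leaves {F}.
Row 2, column 3: eliminating its row and column leaves {A}.
Row 4, column 4: eliminating its row and column leaves {C}.
Row 4, column 5: eliminating its row and column leaves {D}.
Row 4, column 6: eliminating its row and column leaves {B}.
Row 5, column 1: eliminating its row and column leaves {B}.
Row 5, column 2: eliminating its row and column leaves {D}.
Row 6, column 6: eliminating its row and column leaves {E}.
Only one assignment across all blanks avoids any row or column repeat, giving 1 completion.

1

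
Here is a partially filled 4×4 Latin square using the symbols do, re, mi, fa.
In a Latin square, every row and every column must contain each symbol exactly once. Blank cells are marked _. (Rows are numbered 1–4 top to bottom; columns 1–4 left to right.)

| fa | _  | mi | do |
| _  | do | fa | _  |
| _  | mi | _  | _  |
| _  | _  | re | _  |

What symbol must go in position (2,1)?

mi

Row 1, column 2: row 1 has {do, mi, fa} and column 2 has {do, mi}, leaving only re.
Row 3, column 3: row 3 has {mi} and column 3 has {re, mi, fa}, leaving only do.
Row 3, column 1: row 3 has {do, mi} and column 1 has {fa}, leaving only re.
Row 2 already has {do, fa} and column 1 already has {re, fa}, so row 2, column 1 must be mi.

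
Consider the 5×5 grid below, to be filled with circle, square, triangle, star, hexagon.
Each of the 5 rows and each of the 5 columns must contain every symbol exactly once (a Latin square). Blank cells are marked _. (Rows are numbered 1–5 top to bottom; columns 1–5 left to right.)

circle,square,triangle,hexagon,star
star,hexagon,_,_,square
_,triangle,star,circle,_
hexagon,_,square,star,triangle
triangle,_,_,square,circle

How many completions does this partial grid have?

1

Row 2, column 3: eliminating its row and column leaves {circle}.
Row 2, column 4: eliminating its row and column leaves {triangle}.
Row 3, column 1: eliminating its row and column leaves {square}.
Row 3, column 5: eliminating its row and column leaves {hexagon}.
Row 4, column 2: eliminating its row and column leaves {circle}.
Row 5, column 2: eliminating its row and column leaves {star}.
Row 5, column 3: eliminating its row and column leaves {hexagon}.
Only one assignment across all blanks avoids any row or column repeat, giving 1 completion.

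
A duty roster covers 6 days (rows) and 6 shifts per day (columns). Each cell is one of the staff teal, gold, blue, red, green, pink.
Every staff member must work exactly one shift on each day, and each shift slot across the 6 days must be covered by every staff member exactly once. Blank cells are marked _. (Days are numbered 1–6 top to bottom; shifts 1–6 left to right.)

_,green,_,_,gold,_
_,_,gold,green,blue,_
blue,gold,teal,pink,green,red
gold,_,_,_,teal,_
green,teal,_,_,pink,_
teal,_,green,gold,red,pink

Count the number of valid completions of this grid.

3

Day 1, shift 1: eliminating its day and shift leaves {red, pink}.
Day 1, shift 3: eliminating its day and shift leaves {blue, red, pink}.
Day 1, shift 4: eliminating its day and shift leaves {teal, blue, red}.
Day 1, shift 6: eliminating its day and shift leaves {teal, blue}.
Day 2, shift 1: eliminating its day and shift leaves {red, pink}.
Day 2, shift 2: eliminating its day and shift leaves {red, pink}.
Day 2, shift 6: eliminating its day and shift leaves {teal}.
Day 4, shift 2: eliminating its day and shift leaves {blue, red, pink}.
Day 4, shift 3: eliminating its day and shift leaves {blue, red, pink}.
Day 4, shift 4: eliminating its day and shift leaves {blue, red}.
Day 4, shift 6: eliminating its day and shift leaves {blue, green}.
Day 5, shift 3: eliminating its day and shift leaves {blue, red}.
Day 5, shift 4: eliminating its day and shift leaves {blue, red}.
Day 5, shift 6: eliminating its day and shift leaves {gold, blue}.
Day 6, shift 2: eliminating its day and shift leaves {blue}.
Enumerating the assignments across these blanks that avoid any day or shift repeat gives 3 completions.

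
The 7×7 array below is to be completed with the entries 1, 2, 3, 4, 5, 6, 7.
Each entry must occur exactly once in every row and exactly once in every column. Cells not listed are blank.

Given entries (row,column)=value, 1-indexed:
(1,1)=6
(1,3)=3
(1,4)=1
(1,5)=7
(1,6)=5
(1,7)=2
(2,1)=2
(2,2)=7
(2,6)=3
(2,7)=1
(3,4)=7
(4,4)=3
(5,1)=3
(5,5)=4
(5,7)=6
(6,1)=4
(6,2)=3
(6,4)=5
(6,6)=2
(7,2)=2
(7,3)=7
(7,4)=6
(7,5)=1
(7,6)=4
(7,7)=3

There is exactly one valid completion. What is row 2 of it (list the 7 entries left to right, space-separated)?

2 7 6 4 5 3 1

Row 2, column 4: row 2 has {1, 2, 3, 7} and column 4 has {1, 3, 5, 6, 7}, leaving only 4.
Row 1, column 2: row 1 has {1, 2, 3, 5, 6, 7} and column 2 has {2, 3, 7}, leaving only 4.
Row 5, column 4: row 5 has {3, 4, 6} and column 4 has {1, 3, 4, 5, 6, 7}, leaving only 2.
Row 6, column 5: row 6 has {2, 3, 4, 5} and column 5 has {1, 4, 7}, leaving only 6.
Row 2, column 5: row 2 has {1, 2, 3, 4, 7} and column 5 has {1, 4, 6, 7}, leaving only 5.
Row 2, column 3: row 2 has {1, 2, 3, 4, 5, 7} and column 3 has {3, 7}, leaving only 6.
So row 2 reads: 2 7 6 4 5 3 1.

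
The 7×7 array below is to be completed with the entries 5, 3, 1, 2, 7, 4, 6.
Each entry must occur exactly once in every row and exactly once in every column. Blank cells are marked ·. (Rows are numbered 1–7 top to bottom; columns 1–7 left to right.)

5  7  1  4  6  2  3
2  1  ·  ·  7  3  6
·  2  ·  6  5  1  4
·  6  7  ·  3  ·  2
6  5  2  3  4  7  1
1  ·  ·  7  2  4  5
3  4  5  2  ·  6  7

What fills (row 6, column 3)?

Row 2, column 3: row 2 has {3, 1, 2, 7, 6} and column 3 has {5, 1, 2, 7}, leaving only 4.
Row 2, column 4: row 2 has {3, 1, 2, 7, 4, 6} and column 4 has {3, 2, 7, 4, 6}, leaving only 5.
Row 3, column 1: row 3 has {5, 1, 2, 4, 6} and column 1 has {5, 3, 1, 2, 6}, leaving only 7.
Row 3, column 3: row 3 has {5, 1, 2, 7, 4, 6} and column 3 has {5, 1, 2, 7, 4}, leaving only 3.
Row 6 already has {5, 1, 2, 7, 4} and column 3 already has {5, 3, 1, 2, 7, 4}, so row 6, column 3 must be 6.

6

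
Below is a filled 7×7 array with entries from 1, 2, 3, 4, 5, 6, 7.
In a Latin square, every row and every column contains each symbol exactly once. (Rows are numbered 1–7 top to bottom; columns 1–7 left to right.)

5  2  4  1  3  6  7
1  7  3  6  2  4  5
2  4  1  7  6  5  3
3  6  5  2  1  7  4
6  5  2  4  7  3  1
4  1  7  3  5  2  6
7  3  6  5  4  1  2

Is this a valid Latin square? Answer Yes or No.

Yes

Each row is a permutation of the 7 symbols, and so is each column.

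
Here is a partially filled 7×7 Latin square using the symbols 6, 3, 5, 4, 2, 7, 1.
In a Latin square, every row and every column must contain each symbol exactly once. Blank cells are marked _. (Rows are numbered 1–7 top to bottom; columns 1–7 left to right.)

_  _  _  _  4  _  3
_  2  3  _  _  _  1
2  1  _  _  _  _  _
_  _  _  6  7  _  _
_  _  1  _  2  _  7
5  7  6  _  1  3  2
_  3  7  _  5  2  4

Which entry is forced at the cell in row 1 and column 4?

2

Row 2, column 5: row 2 has {3, 2, 1} and column 5 has {5, 4, 2, 7, 1}, leaving only 6.
Row 3, column 5: row 3 has {2, 1} and column 5 has {6, 5, 4, 2, 7, 1}, leaving only 3.
Row 4, column 7: row 4 has {6, 7} and column 7 has {3, 4, 2, 7, 1}, leaving only 5.
Row 3, column 7: row 3 has {3, 2, 1} and column 7 has {3, 5, 4, 2, 7, 1}, leaving only 6.
Row 4, column 2: row 4 has {6, 5, 7} and column 2 has {3, 2, 7, 1}, leaving only 4.
Row 4, column 3: row 4 has {6, 5, 4, 7} and column 3 has {6, 3, 7, 1}, leaving only 2.
Row 1, column 3: row 1 has {3, 4} and column 3 has {6, 3, 2, 7, 1}, leaving only 5.
Row 1, column 2: row 1 has {3, 5, 4} and column 2 has {3, 4, 2, 7, 1}, leaving only 6.
Row 3, column 3: row 3 has {6, 3, 2, 1} and column 3 has {6, 3, 5, 2, 7, 1}, leaving only 4.
Row 4, column 6: row 4 has {6, 5, 4, 2, 7} and column 6 has {3, 2}, leaving only 1.
Row 1, column 6: row 1 has {6, 3, 5, 4} and column 6 has {3, 2, 1}, leaving only 7.
Row 1, column 1: row 1 has {6, 3, 5, 4, 7} and column 1 has {5, 2}, leaving only 1.
Row 1 already has {6, 3, 5, 4, 7, 1} and column 4 already has {6}, so row 1, column 4 must be 2.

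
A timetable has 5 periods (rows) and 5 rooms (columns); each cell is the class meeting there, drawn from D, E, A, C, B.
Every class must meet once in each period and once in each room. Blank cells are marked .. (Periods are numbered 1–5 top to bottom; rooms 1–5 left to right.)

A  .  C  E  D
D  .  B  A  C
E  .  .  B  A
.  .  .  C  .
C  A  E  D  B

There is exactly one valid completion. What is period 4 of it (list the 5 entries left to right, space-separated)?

B D A C E

Period 4, room 1: period 4 has {C} and room 1 has {D, E, A, C}, leaving only B.
Period 4, room 5: period 4 has {C, B} and room 5 has {D, A, C, B}, leaving only E.
Period 4, room 2: period 4 has {E, C, B} and room 2 has {A}, leaving only D.
Period 4, room 3: period 4 has {D, E, C, B} and room 3 has {E, C, B}, leaving only A.
So period 4 reads: B D A C E.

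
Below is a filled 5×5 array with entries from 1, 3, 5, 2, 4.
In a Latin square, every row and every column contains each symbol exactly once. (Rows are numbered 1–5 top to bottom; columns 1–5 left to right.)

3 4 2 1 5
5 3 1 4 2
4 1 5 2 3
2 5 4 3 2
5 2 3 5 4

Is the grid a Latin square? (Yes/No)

Row 5 contains 5 twice (at columns 1 and 4); row 4 is also not a permutation.

No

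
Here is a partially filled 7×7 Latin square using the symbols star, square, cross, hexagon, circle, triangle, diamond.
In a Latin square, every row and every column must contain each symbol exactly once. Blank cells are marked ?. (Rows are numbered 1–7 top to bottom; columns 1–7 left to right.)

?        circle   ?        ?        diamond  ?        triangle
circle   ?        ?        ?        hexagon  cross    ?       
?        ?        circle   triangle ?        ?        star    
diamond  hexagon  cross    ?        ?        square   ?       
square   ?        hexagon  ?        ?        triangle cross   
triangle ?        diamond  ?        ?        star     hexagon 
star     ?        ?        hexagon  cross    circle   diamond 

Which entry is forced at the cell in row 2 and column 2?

Row 1, column 6: row 1 has {circle, triangle, diamond} and column 6 has {star, square, cross, circle, triangle}, leaving only hexagon.
Row 1, column 1: row 1 has {hexagon, circle, triangle, diamond} and column 1 has {star, square, circle, triangle, diamond}, leaving only cross.
Row 2, column 7: row 2 has {cross, hexagon, circle} and column 7 has {star, cross, hexagon, triangle, diamond}, leaving only square.
Row 3, column 1: row 3 has {star, circle, triangle} and column 1 has {star, square, cross, circle, triangle, diamond}, leaving only hexagon.
Row 3, column 5: row 3 has {star, hexagon, circle, triangle} and column 5 has {cross, hexagon, diamond}, leaving only square.
Row 3, column 6: row 3 has {star, square, hexagon, circle, triangle} and column 6 has {star, square, cross, hexagon, circle, triangle}, leaving only diamond.
Row 3, column 2: row 3 has {star, square, hexagon, circle, triangle, diamond} and column 2 has {hexagon, circle}, leaving only cross.
Row 4, column 7: row 4 has {square, cross, hexagon, diamond} and column 7 has {star, square, cross, hexagon, triangle, diamond}, leaving only circle.
Row 4, column 4: row 4 has {square, cross, hexagon, circle, diamond} and column 4 has {hexagon, triangle}, leaving only star.
Row 1, column 4: row 1 has {cross, hexagon, circle, triangle, diamond} and column 4 has {star, hexagon, triangle}, leaving only square.
Row 1, column 3: row 1 has {square, cross, hexagon, circle, triangle, diamond} and column 3 has {cross, hexagon, circle, diamond}, leaving only star.
Row 2, column 3: row 2 has {square, cross, hexagon, circle} and column 3 has {star, cross, hexagon, circle, diamond}, leaving only triangle.
Row 2, column 4: row 2 has {square, cross, hexagon, circle, triangle} and column 4 has {star, square, hexagon, triangle}, leaving only diamond.
Row 2 already has {square, cross, hexagon, circle, triangle, diamond} and column 2 already has {cross, hexagon, circle}, so row 2, column 2 must be star.

star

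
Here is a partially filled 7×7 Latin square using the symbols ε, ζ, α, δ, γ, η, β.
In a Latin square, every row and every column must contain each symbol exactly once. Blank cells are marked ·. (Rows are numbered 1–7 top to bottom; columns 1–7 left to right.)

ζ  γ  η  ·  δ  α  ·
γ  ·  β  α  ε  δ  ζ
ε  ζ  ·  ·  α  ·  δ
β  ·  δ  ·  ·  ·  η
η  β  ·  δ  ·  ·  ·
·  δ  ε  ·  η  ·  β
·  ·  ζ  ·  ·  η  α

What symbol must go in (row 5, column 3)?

α

Row 1, column 7: row 1 has {ζ, α, δ, γ, η} and column 7 has {ζ, α, δ, η, β}, leaving only ε.
Row 1, column 4: row 1 has {ε, ζ, α, δ, γ, η} and column 4 has {α, δ}, leaving only β.
Row 2, column 2: row 2 has {ε, ζ, α, δ, γ, β} and column 2 has {ζ, δ, γ, β}, leaving only η.
Row 3, column 3: row 3 has {ε, ζ, α, δ} and column 3 has {ε, ζ, δ, η, β}, leaving only γ.
Row 5 already has {δ, η, β} and column 3 already has {ε, ζ, δ, γ, η, β}, so row 5, column 3 must be α.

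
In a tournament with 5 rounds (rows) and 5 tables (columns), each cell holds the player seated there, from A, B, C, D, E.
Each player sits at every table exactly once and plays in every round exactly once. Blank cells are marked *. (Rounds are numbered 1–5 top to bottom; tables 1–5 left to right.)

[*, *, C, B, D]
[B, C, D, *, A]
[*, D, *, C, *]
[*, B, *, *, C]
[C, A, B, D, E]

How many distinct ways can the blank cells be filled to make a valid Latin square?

Round 1, table 1: eliminating its round and table leaves {A, E}.
Round 1, table 2: eliminating its round and table leaves {E}.
Round 2, table 4: eliminating its round and table leaves {E}.
Round 3, table 1: eliminating its round and table leaves {A, E}.
Round 3, table 3: eliminating its round and table leaves {A, E}.
Round 3, table 5: eliminating its round and table leaves {B}.
Round 4, table 1: eliminating its round and table leaves {A, D, E}.
Round 4, table 3: eliminating its round and table leaves {A, E}.
Round 4, table 4: eliminating its round and table leaves {A, E}.
Only one assignment across all blanks avoids any round or table repeat, giving 1 completion.

1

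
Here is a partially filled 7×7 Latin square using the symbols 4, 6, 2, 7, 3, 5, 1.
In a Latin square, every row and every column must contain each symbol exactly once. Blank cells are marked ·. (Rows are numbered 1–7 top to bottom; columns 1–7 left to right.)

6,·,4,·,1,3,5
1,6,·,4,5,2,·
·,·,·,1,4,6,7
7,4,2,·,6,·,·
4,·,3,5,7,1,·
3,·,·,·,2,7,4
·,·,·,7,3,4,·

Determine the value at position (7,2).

1

Row 1, column 4: row 1 has {4, 6, 3, 5, 1} and column 4 has {4, 7, 5, 1}, leaving only 2.
Row 1, column 2: row 1 has {4, 6, 2, 3, 5, 1} and column 2 has {4, 6}, leaving only 7.
Row 2, column 3: row 2 has {4, 6, 2, 5, 1} and column 3 has {4, 2, 3}, leaving only 7.
Row 2, column 7: row 2 has {4, 6, 2, 7, 5, 1} and column 7 has {4, 7, 5}, leaving only 3.
Row 3, column 3: row 3 has {4, 6, 7, 1} and column 3 has {4, 2, 7, 3}, leaving only 5.
Row 3, column 1: row 3 has {4, 6, 7, 5, 1} and column 1 has {4, 6, 7, 3, 1}, leaving only 2.
Row 3, column 2: row 3 has {4, 6, 2, 7, 5, 1} and column 2 has {4, 6, 7}, leaving only 3.
Row 4, column 4: row 4 has {4, 6, 2, 7} and column 4 has {4, 2, 7, 5, 1}, leaving only 3.
Row 4, column 6: row 4 has {4, 6, 2, 7, 3} and column 6 has {4, 6, 2, 7, 3, 1}, leaving only 5.
Row 4, column 7: row 4 has {4, 6, 2, 7, 3, 5} and column 7 has {4, 7, 3, 5}, leaving only 1.
Row 5, column 2: row 5 has {4, 7, 3, 5, 1} and column 2 has {4, 6, 7, 3}, leaving only 2.
Row 5, column 7: row 5 has {4, 2, 7, 3, 5, 1} and column 7 has {4, 7, 3, 5, 1}, leaving only 6.
Row 6, column 4: row 6 has {4, 2, 7, 3} and column 4 has {4, 2, 7, 3, 5, 1}, leaving only 6.
Row 6, column 3: row 6 has {4, 6, 2, 7, 3} and column 3 has {4, 2, 7, 3, 5}, leaving only 1.
Row 6, column 2: row 6 has {4, 6, 2, 7, 3, 1} and column 2 has {4, 6, 2, 7, 3}, leaving only 5.
Row 7 already has {4, 7, 3} and column 2 already has {4, 6, 2, 7, 3, 5}, so row 7, column 2 must be 1.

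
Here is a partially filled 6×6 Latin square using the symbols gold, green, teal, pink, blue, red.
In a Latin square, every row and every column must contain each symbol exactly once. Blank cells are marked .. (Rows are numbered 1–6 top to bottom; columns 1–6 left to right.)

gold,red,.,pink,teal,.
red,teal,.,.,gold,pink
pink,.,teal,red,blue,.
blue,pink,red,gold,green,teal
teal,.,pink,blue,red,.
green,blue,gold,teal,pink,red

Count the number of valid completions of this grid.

Row 1, column 3: eliminating its row and column leaves {green, blue}.
Row 1, column 6: eliminating its row and column leaves {green, blue}.
Row 2, column 3: eliminating its row and column leaves {green, blue}.
Row 2, column 4: eliminating its row and column leaves {green}.
Row 3, column 2: eliminating its row and column leaves {gold, green}.
Row 3, column 6: eliminating its row and column leaves {gold, green}.
Row 5, column 2: eliminating its row and column leaves {gold, green}.
Row 5, column 6: eliminating its row and column leaves {gold, green}.
Enumerating the assignments across these blanks that avoid any row or column repeat gives 2 completions.

2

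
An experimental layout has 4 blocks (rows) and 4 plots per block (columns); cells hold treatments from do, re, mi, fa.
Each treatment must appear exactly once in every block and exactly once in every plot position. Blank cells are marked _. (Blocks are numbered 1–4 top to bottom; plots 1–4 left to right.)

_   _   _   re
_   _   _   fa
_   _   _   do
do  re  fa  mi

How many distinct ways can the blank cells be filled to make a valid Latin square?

Block 1, plot 1: eliminating its block and plot leaves {mi, fa}.
Block 1, plot 2: eliminating its block and plot leaves {do, mi, fa}.
Block 1, plot 3: eliminating its block and plot leaves {do, mi}.
Block 2, plot 1: eliminating its block and plot leaves {re, mi}.
Block 2, plot 2: eliminating its block and plot leaves {do, mi}.
Block 2, plot 3: eliminating its block and plot leaves {do, re, mi}.
Block 3, plot 1: eliminating its block and plot leaves {re, mi, fa}.
Block 3, plot 2: eliminating its block and plot leaves {mi, fa}.
Block 3, plot 3: eliminating its block and plot leaves {re, mi}.
Enumerating the assignments across these blanks that avoid any block or plot repeat gives 4 completions.

4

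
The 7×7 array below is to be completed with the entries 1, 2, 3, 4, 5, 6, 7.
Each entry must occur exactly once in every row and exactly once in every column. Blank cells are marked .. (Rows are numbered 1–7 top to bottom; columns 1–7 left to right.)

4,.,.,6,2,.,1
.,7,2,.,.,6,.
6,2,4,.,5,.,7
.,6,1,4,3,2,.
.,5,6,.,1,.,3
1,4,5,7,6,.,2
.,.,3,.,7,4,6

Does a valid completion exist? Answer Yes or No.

No

Row 1, column 2: row 1 has {1, 2, 4, 6} and column 2 has {2, 4, 5, 6, 7}, so it must be 3.
Row 1, column 3: row 1 has {1, 2, 3, 4, 6} and column 3 has {1, 2, 3, 4, 5, 6}, so it must be 7.
Row 1, column 6: row 1 has {1, 2, 3, 4, 6, 7} and column 6 has {2, 4, 6}, so it must be 5.
Row 2, column 5: row 2 has {2, 6, 7} and column 5 has {1, 2, 3, 5, 6, 7}, so it must be 4.
Row 2, column 7: row 2 has {2, 4, 6, 7} and column 7 has {1, 2, 3, 6, 7}, so it must be 5.
Now row 4, column 7: row 4 together with column 7 already contain {1, 2, 3, 4, 5, 6, 7} — every symbol — so nothing can go there. The grid has no valid completion.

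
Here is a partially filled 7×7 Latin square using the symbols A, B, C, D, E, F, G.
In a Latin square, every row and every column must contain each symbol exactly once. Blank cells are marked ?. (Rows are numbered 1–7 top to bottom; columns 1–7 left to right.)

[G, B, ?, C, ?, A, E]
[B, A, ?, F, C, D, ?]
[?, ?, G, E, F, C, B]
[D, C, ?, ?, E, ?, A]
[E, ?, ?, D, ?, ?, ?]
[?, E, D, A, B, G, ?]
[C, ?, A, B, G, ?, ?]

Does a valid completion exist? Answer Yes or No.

No row or column among the givens repeats a symbol, and propagating forced cells runs into no contradiction.
One valid completion exists (for instance, G B F C D A E / B A E F C D G / A D G E F C B / D C B G E F A / E G C D A B F / F E D A B G C / C F A B G E D).

Yes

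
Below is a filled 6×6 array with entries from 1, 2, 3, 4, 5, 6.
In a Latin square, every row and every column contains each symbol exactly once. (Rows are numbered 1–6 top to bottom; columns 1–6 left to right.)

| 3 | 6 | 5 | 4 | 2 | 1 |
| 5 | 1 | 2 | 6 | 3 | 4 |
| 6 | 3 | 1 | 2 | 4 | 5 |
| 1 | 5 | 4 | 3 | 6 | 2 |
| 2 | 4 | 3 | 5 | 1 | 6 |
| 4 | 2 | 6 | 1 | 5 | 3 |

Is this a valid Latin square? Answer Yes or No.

Yes

Each row is a permutation of the 6 symbols, and so is each column.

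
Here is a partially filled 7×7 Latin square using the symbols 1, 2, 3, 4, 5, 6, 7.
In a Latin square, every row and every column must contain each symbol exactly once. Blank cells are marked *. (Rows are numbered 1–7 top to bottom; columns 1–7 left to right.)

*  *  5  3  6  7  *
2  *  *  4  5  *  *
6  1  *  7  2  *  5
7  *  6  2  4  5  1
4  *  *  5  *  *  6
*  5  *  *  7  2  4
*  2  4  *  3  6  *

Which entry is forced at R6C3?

Row 1, column 1: row 1 has {3, 5, 6, 7} and column 1 has {2, 4, 6, 7}, leaving only 1.
Row 1, column 2: row 1 has {1, 3, 5, 6, 7} and column 2 has {1, 2, 5}, leaving only 4.
Row 1, column 7: row 1 has {1, 3, 4, 5, 6, 7} and column 7 has {1, 4, 5, 6}, leaving only 2.
Row 3, column 3: row 3 has {1, 2, 5, 6, 7} and column 3 has {4, 5, 6}, leaving only 3.
Row 6 already has {2, 4, 5, 7} and column 3 already has {3, 4, 5, 6}, so row 6, column 3 must be 1.

1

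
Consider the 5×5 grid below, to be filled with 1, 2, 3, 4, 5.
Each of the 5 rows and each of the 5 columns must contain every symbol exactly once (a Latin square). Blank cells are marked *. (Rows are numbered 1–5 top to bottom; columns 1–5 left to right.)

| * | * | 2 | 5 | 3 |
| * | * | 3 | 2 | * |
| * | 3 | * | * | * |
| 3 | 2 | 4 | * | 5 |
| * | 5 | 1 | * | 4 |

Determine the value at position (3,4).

Row 2, column 5: row 2 has {2, 3} and column 5 has {3, 4, 5}, leaving only 1.
Row 2, column 2: row 2 has {1, 2, 3} and column 2 has {2, 3, 5}, leaving only 4.
Row 1, column 2: row 1 has {2, 3, 5} and column 2 has {2, 3, 4, 5}, leaving only 1.
Row 1, column 1: row 1 has {1, 2, 3, 5} and column 1 has {3}, leaving only 4.
Row 2, column 1: row 2 has {1, 2, 3, 4} and column 1 has {3, 4}, leaving only 5.
Row 3, column 3: row 3 has {3} and column 3 has {1, 2, 3, 4}, leaving only 5.
Row 3, column 5: row 3 has {3, 5} and column 5 has {1, 3, 4, 5}, leaving only 2.
Row 3, column 1: row 3 has {2, 3, 5} and column 1 has {3, 4, 5}, leaving only 1.
Row 3 already has {1, 2, 3, 5} and column 4 already has {2, 5}, so row 3, column 4 must be 4.

4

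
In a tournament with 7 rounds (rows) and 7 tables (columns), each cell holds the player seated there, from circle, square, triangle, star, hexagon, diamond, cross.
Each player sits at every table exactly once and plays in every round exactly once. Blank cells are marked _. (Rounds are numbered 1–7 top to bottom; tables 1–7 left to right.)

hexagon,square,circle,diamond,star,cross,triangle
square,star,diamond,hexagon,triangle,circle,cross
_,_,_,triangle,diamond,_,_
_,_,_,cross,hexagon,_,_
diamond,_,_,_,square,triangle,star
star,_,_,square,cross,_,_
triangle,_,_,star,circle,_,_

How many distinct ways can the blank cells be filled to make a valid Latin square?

Round 3, table 1: eliminating its round and table leaves {circle, cross}.
Round 3, table 2: eliminating its round and table leaves {circle, hexagon, cross}.
Round 3, table 3: eliminating its round and table leaves {square, star, hexagon, cross}.
Round 3, table 6: eliminating its round and table leaves {square, star, hexagon}.
Round 3, table 7: eliminating its round and table leaves {circle, square, hexagon}.
Round 4, table 1: eliminating its round and table leaves {circle}.
Round 4, table 2: eliminating its round and table leaves {circle, triangle, diamond}.
Round 4, table 3: eliminating its round and table leaves {square, triangle, star}.
Round 4, table 6: eliminating its round and table leaves {square, star, diamond}.
Round 4, table 7: eliminating its round and table leaves {circle, square, diamond}.
Round 5, table 2: eliminating its round and table leaves {circle, hexagon, cross}.
Round 5, table 3: eliminating its round and table leaves {hexagon, cross}.
Round 5, table 4: eliminating its round and table leaves {circle}.
Round 6, table 2: eliminating its round and table leaves {circle, triangle, hexagon, diamond}.
Round 6, table 3: eliminating its round and table leaves {triangle, hexagon}.
Round 6, table 6: eliminating its round and table leaves {hexagon, diamond}.
Round 6, table 7: eliminating its round and table leaves {circle, hexagon, diamond}.
Round 7, table 2: eliminating its round and table leaves {hexagon, diamond, cross}.
Round 7, table 3: eliminating its round and table leaves {square, hexagon, cross}.
Round 7, table 6: eliminating its round and table leaves {square, hexagon, diamond}.
Round 7, table 7: eliminating its round and table leaves {square, hexagon, diamond}.
Enumerating the assignments across these blanks that avoid any round or table repeat gives 14 completions.

14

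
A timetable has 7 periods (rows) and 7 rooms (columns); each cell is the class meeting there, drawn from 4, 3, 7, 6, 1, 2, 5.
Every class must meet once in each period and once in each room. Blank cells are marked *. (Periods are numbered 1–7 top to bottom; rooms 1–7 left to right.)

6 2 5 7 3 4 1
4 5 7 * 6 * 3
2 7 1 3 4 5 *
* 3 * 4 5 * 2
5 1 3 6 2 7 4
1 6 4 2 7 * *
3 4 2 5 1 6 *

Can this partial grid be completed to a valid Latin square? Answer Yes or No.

No period or room among the givens repeats a symbol, and propagating forced cells runs into no contradiction.
One valid completion exists (for instance, 6 2 5 7 3 4 1 / 4 5 7 1 6 2 3 / 2 7 1 3 4 5 6 / 7 3 6 4 5 1 2 / 5 1 3 6 2 7 4 / 1 6 4 2 7 3 5 / 3 4 2 5 1 6 7).

Yes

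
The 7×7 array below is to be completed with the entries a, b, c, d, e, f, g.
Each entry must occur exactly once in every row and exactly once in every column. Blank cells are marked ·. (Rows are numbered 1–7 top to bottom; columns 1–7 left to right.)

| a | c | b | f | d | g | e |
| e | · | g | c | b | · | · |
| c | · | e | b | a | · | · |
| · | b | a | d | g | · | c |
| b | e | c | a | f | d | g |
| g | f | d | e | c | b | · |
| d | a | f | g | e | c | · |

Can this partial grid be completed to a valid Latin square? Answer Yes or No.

Yes

No row or column among the givens repeats a symbol, and propagating forced cells runs into no contradiction.
One valid completion exists (for instance, a c b f d g e / e d g c b a f / c g e b a f d / f b a d g e c / b e c a f d g / g f d e c b a / d a f g e c b).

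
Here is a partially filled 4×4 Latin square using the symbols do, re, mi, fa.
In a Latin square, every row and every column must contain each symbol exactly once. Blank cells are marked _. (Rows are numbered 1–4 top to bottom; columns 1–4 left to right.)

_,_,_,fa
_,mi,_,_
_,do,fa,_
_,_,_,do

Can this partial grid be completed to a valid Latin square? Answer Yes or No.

No row or column among the givens repeats a symbol, and propagating forced cells runs into no contradiction.
One valid completion exists (for instance, do re mi fa / fa mi do re / re do fa mi / mi fa re do).

Yes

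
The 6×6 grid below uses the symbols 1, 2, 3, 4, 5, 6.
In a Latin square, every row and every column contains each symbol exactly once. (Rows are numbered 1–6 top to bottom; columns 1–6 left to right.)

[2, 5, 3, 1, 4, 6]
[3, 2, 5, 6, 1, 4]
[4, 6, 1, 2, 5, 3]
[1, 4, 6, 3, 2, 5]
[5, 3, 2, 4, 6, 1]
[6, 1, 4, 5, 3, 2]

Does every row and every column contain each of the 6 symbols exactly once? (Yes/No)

Yes

Each row is a permutation of the 6 symbols, and so is each column.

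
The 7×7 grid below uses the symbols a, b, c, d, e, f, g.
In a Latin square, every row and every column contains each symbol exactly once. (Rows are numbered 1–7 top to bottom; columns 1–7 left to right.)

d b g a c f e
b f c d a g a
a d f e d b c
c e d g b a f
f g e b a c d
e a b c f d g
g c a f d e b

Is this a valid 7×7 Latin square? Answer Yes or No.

Row 3 contains d twice (at columns 2 and 5); row 2 is also not a permutation.

No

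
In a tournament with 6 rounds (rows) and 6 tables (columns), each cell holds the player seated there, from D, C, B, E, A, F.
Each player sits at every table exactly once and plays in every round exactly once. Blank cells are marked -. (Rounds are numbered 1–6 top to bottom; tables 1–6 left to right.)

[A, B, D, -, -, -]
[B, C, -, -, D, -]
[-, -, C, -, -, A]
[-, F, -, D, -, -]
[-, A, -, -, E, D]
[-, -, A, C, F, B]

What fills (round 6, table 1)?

Round 1, table 5: round 1 has {D, B, A} and table 5 has {D, E, F}, leaving only C.
Round 3, table 5: round 3 has {C, A} and table 5 has {D, C, E, F}, leaving only B.
Round 4, table 5: round 4 has {D, F} and table 5 has {D, C, B, E, F}, leaving only A.
Round 6, table 1 is narrowed to {D, E}.
If it were E, then round 2, table 6 would be left with no valid symbol.
So round 6, table 1 must be D.

D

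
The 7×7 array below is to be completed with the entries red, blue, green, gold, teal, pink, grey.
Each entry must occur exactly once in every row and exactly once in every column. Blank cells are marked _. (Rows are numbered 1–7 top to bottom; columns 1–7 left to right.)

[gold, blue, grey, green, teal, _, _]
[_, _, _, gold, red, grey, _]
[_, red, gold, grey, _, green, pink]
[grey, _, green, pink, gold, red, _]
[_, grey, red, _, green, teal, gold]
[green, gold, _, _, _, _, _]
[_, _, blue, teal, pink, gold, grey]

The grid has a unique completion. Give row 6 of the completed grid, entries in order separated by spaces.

Row 1, column 6: row 1 has {blue, green, gold, teal, grey} and column 6 has {red, green, gold, teal, grey}, leaving only pink.
Row 6, column 6: row 6 has {green, gold} and column 6 has {red, green, gold, teal, pink, grey}, leaving only blue.
Row 6, column 4: row 6 has {blue, green, gold} and column 4 has {green, gold, teal, pink, grey}, leaving only red.
Row 6, column 5: row 6 has {red, blue, green, gold} and column 5 has {red, green, gold, teal, pink}, leaving only grey.
Row 6, column 7: row 6 has {red, blue, green, gold, grey} and column 7 has {gold, pink, grey}, leaving only teal.
Row 6, column 3: row 6 has {red, blue, green, gold, teal, grey} and column 3 has {red, blue, green, gold, grey}, leaving only pink.
So row 6 reads: green gold pink red grey blue teal.

green gold pink red grey blue teal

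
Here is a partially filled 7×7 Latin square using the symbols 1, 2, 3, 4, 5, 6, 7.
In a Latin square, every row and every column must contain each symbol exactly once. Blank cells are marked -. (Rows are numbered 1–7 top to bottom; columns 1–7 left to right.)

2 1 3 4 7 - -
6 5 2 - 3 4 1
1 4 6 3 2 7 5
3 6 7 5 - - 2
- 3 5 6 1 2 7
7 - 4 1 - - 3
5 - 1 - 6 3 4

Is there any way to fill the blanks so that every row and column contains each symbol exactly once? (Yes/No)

Yes

No row or column among the givens repeats a symbol, and propagating forced cells runs into no contradiction.
One valid completion exists (for instance, 2 1 3 4 7 5 6 / 6 5 2 7 3 4 1 / 1 4 6 3 2 7 5 / 3 6 7 5 4 1 2 / 4 3 5 6 1 2 7 / 7 2 4 1 5 6 3 / 5 7 1 2 6 3 4).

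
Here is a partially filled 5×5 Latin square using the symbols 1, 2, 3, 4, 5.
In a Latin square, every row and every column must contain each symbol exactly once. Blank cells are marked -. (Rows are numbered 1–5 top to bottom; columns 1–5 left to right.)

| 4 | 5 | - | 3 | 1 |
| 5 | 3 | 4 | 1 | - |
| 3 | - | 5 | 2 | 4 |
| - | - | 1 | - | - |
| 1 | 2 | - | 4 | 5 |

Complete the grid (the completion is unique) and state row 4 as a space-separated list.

2 4 1 5 3

Row 4, column 1: row 4 has {1} and column 1 has {1, 3, 4, 5}, leaving only 2.
Row 4, column 2: row 4 has {1, 2} and column 2 has {2, 3, 5}, leaving only 4.
Row 4, column 4: row 4 has {1, 2, 4} and column 4 has {1, 2, 3, 4}, leaving only 5.
Row 4, column 5: row 4 has {1, 2, 4, 5} and column 5 has {1, 4, 5}, leaving only 3.
So row 4 reads: 2 4 1 5 3.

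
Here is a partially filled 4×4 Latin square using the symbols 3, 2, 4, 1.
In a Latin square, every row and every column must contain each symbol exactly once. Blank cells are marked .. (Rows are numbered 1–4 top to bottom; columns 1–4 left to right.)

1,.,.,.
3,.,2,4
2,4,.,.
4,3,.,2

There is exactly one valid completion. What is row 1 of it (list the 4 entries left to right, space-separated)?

1 2 4 3

Row 1, column 2: row 1 has {1} and column 2 has {3, 4}, leaving only 2.
Row 1, column 4: row 1 has {2, 1} and column 4 has {2, 4}, leaving only 3.
Row 1, column 3: row 1 has {3, 2, 1} and column 3 has {2}, leaving only 4.
So row 1 reads: 1 2 4 3.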